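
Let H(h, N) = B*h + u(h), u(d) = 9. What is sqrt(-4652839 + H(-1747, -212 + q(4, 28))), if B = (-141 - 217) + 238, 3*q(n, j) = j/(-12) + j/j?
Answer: I*sqrt(4443190) ≈ 2107.9*I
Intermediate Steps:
q(n, j) = 1/3 - j/36 (q(n, j) = (j/(-12) + j/j)/3 = (j*(-1/12) + 1)/3 = (-j/12 + 1)/3 = (1 - j/12)/3 = 1/3 - j/36)
B = -120 (B = -358 + 238 = -120)
H(h, N) = 9 - 120*h (H(h, N) = -120*h + 9 = 9 - 120*h)
sqrt(-4652839 + H(-1747, -212 + q(4, 28))) = sqrt(-4652839 + (9 - 120*(-1747))) = sqrt(-4652839 + (9 + 209640)) = sqrt(-4652839 + 209649) = sqrt(-4443190) = I*sqrt(4443190)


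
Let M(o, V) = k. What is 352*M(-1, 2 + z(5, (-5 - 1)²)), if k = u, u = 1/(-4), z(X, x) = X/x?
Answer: -88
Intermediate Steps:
u = -¼ ≈ -0.25000
k = -¼ ≈ -0.25000
M(o, V) = -¼
352*M(-1, 2 + z(5, (-5 - 1)²)) = 352*(-¼) = -88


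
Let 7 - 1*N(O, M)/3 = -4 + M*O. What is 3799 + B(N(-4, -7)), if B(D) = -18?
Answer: 3781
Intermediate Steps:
N(O, M) = 33 - 3*M*O (N(O, M) = 21 - 3*(-4 + M*O) = 21 + (12 - 3*M*O) = 33 - 3*M*O)
3799 + B(N(-4, -7)) = 3799 - 18 = 3781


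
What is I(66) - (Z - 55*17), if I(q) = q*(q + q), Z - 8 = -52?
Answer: 9691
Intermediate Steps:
Z = -44 (Z = 8 - 52 = -44)
I(q) = 2*q**2 (I(q) = q*(2*q) = 2*q**2)
I(66) - (Z - 55*17) = 2*66**2 - (-44 - 55*17) = 2*4356 - (-44 - 935) = 8712 - 1*(-979) = 8712 + 979 = 9691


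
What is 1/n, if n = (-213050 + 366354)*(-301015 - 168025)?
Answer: -1/71905708160 ≈ -1.3907e-11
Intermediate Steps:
n = -71905708160 (n = 153304*(-469040) = -71905708160)
1/n = 1/(-71905708160) = -1/71905708160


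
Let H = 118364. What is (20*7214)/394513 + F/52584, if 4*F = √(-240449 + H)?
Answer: 144280/394513 + I*√13565/70112 ≈ 0.36572 + 0.0016612*I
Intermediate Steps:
F = 3*I*√13565/4 (F = √(-240449 + 118364)/4 = √(-122085)/4 = (3*I*√13565)/4 = 3*I*√13565/4 ≈ 87.352*I)
(20*7214)/394513 + F/52584 = (20*7214)/394513 + (3*I*√13565/4)/52584 = 144280*(1/394513) + (3*I*√13565/4)*(1/52584) = 144280/394513 + I*√13565/70112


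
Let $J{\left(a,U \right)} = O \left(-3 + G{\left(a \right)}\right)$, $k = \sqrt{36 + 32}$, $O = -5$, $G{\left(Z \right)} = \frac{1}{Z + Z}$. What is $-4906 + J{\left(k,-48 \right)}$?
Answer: $-4891 - \frac{5 \sqrt{17}}{68} \approx -4891.3$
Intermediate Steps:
$G{\left(Z \right)} = \frac{1}{2 Z}$
$k = 2 \sqrt{17}$ ($k = \sqrt{68} = 2 \sqrt{17} \approx 8.2462$)
$J{\left(a,U \right)} = 15 - \frac{5}{2 a}$ ($J{\left(a,U \right)} = - 5 \left(-3 + \frac{1}{2 a}\right) = 15 - \frac{5}{2 a}$)
$-4906 + J{\left(k,-48 \right)} = -4906 + \left(15 - \frac{5}{2 \cdot 2 \sqrt{17}}\right) = -4906 + \left(15 - \frac{5 \frac{\sqrt{17}}{34}}{2}\right) = -4906 + \left(15 - \frac{5 \sqrt{17}}{68}\right) = -4891 - \frac{5 \sqrt{17}}{68}$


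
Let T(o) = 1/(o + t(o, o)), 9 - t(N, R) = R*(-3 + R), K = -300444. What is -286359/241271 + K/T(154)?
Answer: 1673830205779125/241271 ≈ 6.9376e+9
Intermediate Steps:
t(N, R) = 9 - R*(-3 + R)
T(o) = 1/(9 - o² + 4*o) (T(o) = 1/(o + (9 - o² + 3*o)) = 1/(9 - o² + 4*o))
-286359/241271 + K/T(154) = -286359/241271 - 300444/(1/(9 - 1*154² + 4*154)) = -286359*1/241271 - 300444/(1/(9 - 1*23716 + 616)) = -286359/241271 - 300444/(1/(9 - 23716 + 616)) = -286359/241271 - 300444/(1/(-23091)) = -286359/241271 - 300444/(-1/23091) = -286359/241271 - 300444*(-23091) = -286359/241271 + 6937552404 = 1673830205779125/241271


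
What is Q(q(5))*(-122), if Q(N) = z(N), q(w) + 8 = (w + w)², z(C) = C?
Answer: -11224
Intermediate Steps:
q(w) = -8 + 4*w² (q(w) = -8 + (w + w)² = -8 + (2*w)² = -8 + 4*w²)
Q(N) = N
Q(q(5))*(-122) = (-8 + 4*5²)*(-122) = (-8 + 4*25)*(-122) = (-8 + 100)*(-122) = 92*(-122) = -11224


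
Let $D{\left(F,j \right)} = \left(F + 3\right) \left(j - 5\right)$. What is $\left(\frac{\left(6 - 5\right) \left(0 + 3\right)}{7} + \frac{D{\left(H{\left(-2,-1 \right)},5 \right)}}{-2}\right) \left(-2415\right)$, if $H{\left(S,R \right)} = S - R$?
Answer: $-1035$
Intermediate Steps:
$D{\left(F,j \right)} = \left(-5 + j\right) \left(3 + F\right)$ ($D{\left(F,j \right)} = \left(3 + F\right) \left(-5 + j\right) = \left(-5 + j\right) \left(3 + F\right)$)
$\left(\frac{\left(6 - 5\right) \left(0 + 3\right)}{7} + \frac{D{\left(H{\left(-2,-1 \right)},5 \right)}}{-2}\right) \left(-2415\right) = \left(\frac{\left(6 - 5\right) \left(0 + 3\right)}{7} + \frac{-15 - 5 \left(-2 - -1\right) + 3 \cdot 5 + \left(-2 - -1\right) 5}{-2}\right) \left(-2415\right) = \left(1 \cdot 3 \cdot \frac{1}{7} + \left(-15 - 5 \left(-2 + 1\right) + 15 + \left(-2 + 1\right) 5\right) \left(- \frac{1}{2}\right)\right) \left(-2415\right) = \left(3 \cdot \frac{1}{7} + \left(-15 - -5 + 15 - 5\right) \left(- \frac{1}{2}\right)\right) \left(-2415\right) = \left(\frac{3}{7} + \left(-15 + 5 + 15 - 5\right) \left(- \frac{1}{2}\right)\right) \left(-2415\right) = \left(\frac{3}{7} + 0 \left(- \frac{1}{2}\right)\right) \left(-2415\right) = \left(\frac{3}{7} + 0\right) \left(-2415\right) = \frac{3}{7} \left(-2415\right) = -1035$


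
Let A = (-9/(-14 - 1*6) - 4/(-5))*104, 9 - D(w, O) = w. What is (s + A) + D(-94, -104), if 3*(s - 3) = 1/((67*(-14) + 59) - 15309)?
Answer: 11461103/48564 ≈ 236.00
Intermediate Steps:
D(w, O) = 9 - w
A = 130 (A = (-9/(-14 - 6) - 4*(-1/5))*104 = (-9/(-20) + 4/5)*104 = (-9*(-1/20) + 4/5)*104 = (9/20 + 4/5)*104 = (5/4)*104 = 130)
s = 145691/48564 (s = 3 + 1/(3*((67*(-14) + 59) - 15309)) = 3 + 1/(3*((-938 + 59) - 15309)) = 3 + 1/(3*(-879 - 15309)) = 3 + (1/3)/(-16188) = 3 + (1/3)*(-1/16188) = 3 - 1/48564 = 145691/48564 ≈ 3.0000)
(s + A) + D(-94, -104) = (145691/48564 + 130) + (9 - 1*(-94)) = 6459011/48564 + (9 + 94) = 6459011/48564 + 103 = 11461103/48564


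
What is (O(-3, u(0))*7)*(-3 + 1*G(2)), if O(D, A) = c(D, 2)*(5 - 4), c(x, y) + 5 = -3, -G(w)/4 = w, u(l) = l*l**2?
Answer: 616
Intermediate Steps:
u(l) = l**3
G(w) = -4*w
c(x, y) = -8 (c(x, y) = -5 - 3 = -8)
O(D, A) = -8 (O(D, A) = -8*(5 - 4) = -8*1 = -8)
(O(-3, u(0))*7)*(-3 + 1*G(2)) = (-8*7)*(-3 + 1*(-4*2)) = -56*(-3 + 1*(-8)) = -56*(-3 - 8) = -56*(-11) = 616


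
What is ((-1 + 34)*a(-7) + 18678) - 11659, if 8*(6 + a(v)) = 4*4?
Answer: 6887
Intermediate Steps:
a(v) = -4 (a(v) = -6 + (4*4)/8 = -6 + (⅛)*16 = -6 + 2 = -4)
((-1 + 34)*a(-7) + 18678) - 11659 = ((-1 + 34)*(-4) + 18678) - 11659 = (33*(-4) + 18678) - 11659 = (-132 + 18678) - 11659 = 18546 - 11659 = 6887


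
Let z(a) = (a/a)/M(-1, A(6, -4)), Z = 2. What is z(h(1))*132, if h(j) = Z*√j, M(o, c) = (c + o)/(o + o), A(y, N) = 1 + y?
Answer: -44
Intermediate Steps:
M(o, c) = (c + o)/(2*o) (M(o, c) = (c + o)/((2*o)) = (c + o)*(1/(2*o)) = (c + o)/(2*o))
h(j) = 2*√j
z(a) = -⅓ (z(a) = (a/a)/(((½)*((1 + 6) - 1)/(-1))) = 1/((½)*(-1)*(7 - 1)) = 1/((½)*(-1)*6) = 1/(-3) = 1*(-⅓) = -⅓)
z(h(1))*132 = -⅓*132 = -44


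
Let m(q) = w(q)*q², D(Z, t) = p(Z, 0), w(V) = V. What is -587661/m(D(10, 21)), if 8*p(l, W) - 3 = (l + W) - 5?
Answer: -587661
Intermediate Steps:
p(l, W) = -¼ + W/8 + l/8 (p(l, W) = 3/8 + ((l + W) - 5)/8 = 3/8 + ((W + l) - 5)/8 = 3/8 + (-5 + W + l)/8 = 3/8 + (-5/8 + W/8 + l/8) = -¼ + W/8 + l/8)
D(Z, t) = -¼ + Z/8 (D(Z, t) = -¼ + (⅛)*0 + Z/8 = -¼ + 0 + Z/8 = -¼ + Z/8)
m(q) = q³ (m(q) = q*q² = q³)
-587661/m(D(10, 21)) = -587661/(-¼ + (⅛)*10)³ = -587661/(-¼ + 5/4)³ = -587661/(1³) = -587661/1 = -587661*1 = -587661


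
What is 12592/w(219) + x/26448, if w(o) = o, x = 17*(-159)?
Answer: 110813753/1930704 ≈ 57.396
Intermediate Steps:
x = -2703
12592/w(219) + x/26448 = 12592/219 - 2703/26448 = 12592*(1/219) - 2703*1/26448 = 12592/219 - 901/8816 = 110813753/1930704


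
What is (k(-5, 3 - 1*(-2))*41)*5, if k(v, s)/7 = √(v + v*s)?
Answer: 1435*I*√30 ≈ 7859.8*I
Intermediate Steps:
k(v, s) = 7*√(v + s*v) (k(v, s) = 7*√(v + v*s) = 7*√(v + s*v))
(k(-5, 3 - 1*(-2))*41)*5 = ((7*√(-5*(1 + (3 - 1*(-2)))))*41)*5 = ((7*√(-5*(1 + (3 + 2))))*41)*5 = ((7*√(-5*(1 + 5)))*41)*5 = ((7*√(-5*6))*41)*5 = ((7*√(-30))*41)*5 = ((7*(I*√30))*41)*5 = ((7*I*√30)*41)*5 = (287*I*√30)*5 = 1435*I*√30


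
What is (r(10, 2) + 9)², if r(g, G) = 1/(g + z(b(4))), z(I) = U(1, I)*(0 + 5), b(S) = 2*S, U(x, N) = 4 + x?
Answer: 99856/1225 ≈ 81.515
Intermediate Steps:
z(I) = 25 (z(I) = (4 + 1)*(0 + 5) = 5*5 = 25)
r(g, G) = 1/(25 + g) (r(g, G) = 1/(g + 25) = 1/(25 + g))
(r(10, 2) + 9)² = (1/(25 + 10) + 9)² = (1/35 + 9)² = (316/35)² = 99856/1225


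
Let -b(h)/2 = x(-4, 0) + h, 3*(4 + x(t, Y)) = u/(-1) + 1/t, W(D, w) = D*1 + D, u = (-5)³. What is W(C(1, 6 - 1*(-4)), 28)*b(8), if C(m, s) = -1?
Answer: 547/3 ≈ 182.33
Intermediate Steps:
u = -125
W(D, w) = 2*D (W(D, w) = D + D = 2*D)
x(t, Y) = 113/3 + 1/(3*t) (x(t, Y) = -4 + (-125/(-1) + 1/t)/3 = -4 + (-125*(-1) + 1/t)/3 = -4 + (125 + 1/t)/3 = -4 + (125/3 + 1/(3*t)) = 113/3 + 1/(3*t))
b(h) = -451/6 - 2*h (b(h) = -2*((⅓)*(1 + 113*(-4))/(-4) + h) = -2*((⅓)*(-¼)*(1 - 452) + h) = -2*((⅓)*(-¼)*(-451) + h) = -2*(451/12 + h) = -451/6 - 2*h)
W(C(1, 6 - 1*(-4)), 28)*b(8) = (2*(-1))*(-451/6 - 2*8) = -2*(-451/6 - 16) = -2*(-547/6) = 547/3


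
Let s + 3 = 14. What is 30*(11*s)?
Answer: 3630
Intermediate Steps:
s = 11 (s = -3 + 14 = 11)
30*(11*s) = 30*(11*11) = 30*121 = 3630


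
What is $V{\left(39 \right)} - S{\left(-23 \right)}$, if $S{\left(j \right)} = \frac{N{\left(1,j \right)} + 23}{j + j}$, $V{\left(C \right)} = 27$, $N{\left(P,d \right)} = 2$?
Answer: $\frac{1267}{46} \approx 27.543$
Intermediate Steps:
$S{\left(j \right)} = \frac{25}{2 j}$ ($S{\left(j \right)} = \frac{2 + 23}{j + j} = \frac{25}{2 j}$)
$V{\left(39 \right)} - S{\left(-23 \right)} = 27 - \frac{25}{2 \left(-23\right)} = 27 - \frac{25}{2} \left(- \frac{1}{23}\right) = 27 - - \frac{25}{46} = 27 + \frac{25}{46} = \frac{1267}{46}$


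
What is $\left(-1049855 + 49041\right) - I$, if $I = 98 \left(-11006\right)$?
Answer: $77774$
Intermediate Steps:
$I = -1078588$
$\left(-1049855 + 49041\right) - I = \left(-1049855 + 49041\right) - -1078588 = -1000814 + 1078588 = 77774$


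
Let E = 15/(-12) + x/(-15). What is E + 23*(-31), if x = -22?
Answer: -42767/60 ≈ -712.78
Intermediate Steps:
E = 13/60 (E = 15/(-12) - 22/(-15) = 15*(-1/12) - 22*(-1/15) = -5/4 + 22/15 = 13/60 ≈ 0.21667)
E + 23*(-31) = 13/60 + 23*(-31) = 13/60 - 713 = -42767/60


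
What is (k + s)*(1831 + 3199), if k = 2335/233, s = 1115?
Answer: 1318513900/233 ≈ 5.6589e+6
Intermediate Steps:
k = 2335/233 (k = 2335*(1/233) = 2335/233 ≈ 10.021)
(k + s)*(1831 + 3199) = (2335/233 + 1115)*(1831 + 3199) = (262130/233)*5030 = 1318513900/233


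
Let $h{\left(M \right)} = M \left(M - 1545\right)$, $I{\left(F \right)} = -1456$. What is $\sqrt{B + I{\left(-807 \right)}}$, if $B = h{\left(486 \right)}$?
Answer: $i \sqrt{516130} \approx 718.42 i$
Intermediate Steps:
$h{\left(M \right)} = M \left(-1545 + M\right)$
$B = -514674$ ($B = 486 \left(-1545 + 486\right) = 486 \left(-1059\right) = -514674$)
$\sqrt{B + I{\left(-807 \right)}} = \sqrt{-514674 - 1456} = \sqrt{-516130} = i \sqrt{516130}$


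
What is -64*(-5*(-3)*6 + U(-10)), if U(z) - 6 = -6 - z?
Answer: -6400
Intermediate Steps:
U(z) = -z (U(z) = 6 + (-6 - z) = -z)
-64*(-5*(-3)*6 + U(-10)) = -64*(-5*(-3)*6 - 1*(-10)) = -64*(15*6 + 10) = -64*(90 + 10) = -64*100 = -6400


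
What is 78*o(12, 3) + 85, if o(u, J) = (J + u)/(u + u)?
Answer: 535/4 ≈ 133.75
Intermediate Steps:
o(u, J) = (J + u)/(2*u) (o(u, J) = (J + u)/((2*u)) = (J + u)*(1/(2*u)) = (J + u)/(2*u))
78*o(12, 3) + 85 = 78*((½)*(3 + 12)/12) + 85 = 78*((½)*(1/12)*15) + 85 = 78*(5/8) + 85 = 195/4 + 85 = 535/4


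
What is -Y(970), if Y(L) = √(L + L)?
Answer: -2*√485 ≈ -44.045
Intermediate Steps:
Y(L) = √2*√L (Y(L) = √(2*L) = √2*√L)
-Y(970) = -√2*√970 = -2*√485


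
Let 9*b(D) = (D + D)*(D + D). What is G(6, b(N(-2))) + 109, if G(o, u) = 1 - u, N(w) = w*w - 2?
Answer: 974/9 ≈ 108.22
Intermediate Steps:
N(w) = -2 + w**2 (N(w) = w**2 - 2 = -2 + w**2)
b(D) = 4*D**2/9 (b(D) = ((D + D)*(D + D))/9 = ((2*D)*(2*D))/9 = (4*D**2)/9 = 4*D**2/9)
G(6, b(N(-2))) + 109 = (1 - 4*(-2 + (-2)**2)**2/9) + 109 = (1 - 4*(-2 + 4)**2/9) + 109 = (1 - 4*2**2/9) + 109 = (1 - 4*4/9) + 109 = (1 - 1*16/9) + 109 = (1 - 16/9) + 109 = -7/9 + 109 = 974/9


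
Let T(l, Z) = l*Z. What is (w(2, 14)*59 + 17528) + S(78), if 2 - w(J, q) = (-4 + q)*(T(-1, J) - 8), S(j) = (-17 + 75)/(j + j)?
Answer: 1836617/78 ≈ 23546.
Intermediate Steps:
T(l, Z) = Z*l
S(j) = 29/j (S(j) = 58/((2*j)) = 58*(1/(2*j)) = 29/j)
w(J, q) = 2 - (-8 - J)*(-4 + q) (w(J, q) = 2 - (-4 + q)*(J*(-1) - 8) = 2 - (-4 + q)*(-J - 8) = 2 - (-4 + q)*(-8 - J) = 2 - (-8 - J)*(-4 + q))
(w(2, 14)*59 + 17528) + S(78) = ((-30 - 4*2 + 8*14 + 2*14)*59 + 17528) + 29/78 = ((-30 - 8 + 112 + 28)*59 + 17528) + 29*(1/78) = (102*59 + 17528) + 29/78 = (6018 + 17528) + 29/78 = 23546 + 29/78 = 1836617/78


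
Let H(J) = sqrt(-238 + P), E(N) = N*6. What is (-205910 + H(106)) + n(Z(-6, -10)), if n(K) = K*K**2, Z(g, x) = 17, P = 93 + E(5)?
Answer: -200997 + I*sqrt(115) ≈ -2.01e+5 + 10.724*I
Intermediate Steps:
E(N) = 6*N
P = 123 (P = 93 + 6*5 = 93 + 30 = 123)
H(J) = I*sqrt(115) (H(J) = sqrt(-238 + 123) = sqrt(-115) = I*sqrt(115))
n(K) = K**3
(-205910 + H(106)) + n(Z(-6, -10)) = (-205910 + I*sqrt(115)) + 17**3 = (-205910 + I*sqrt(115)) + 4913 = -200997 + I*sqrt(115)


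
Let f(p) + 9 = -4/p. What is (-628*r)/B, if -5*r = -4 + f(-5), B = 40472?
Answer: -9577/252950 ≈ -0.037861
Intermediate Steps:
f(p) = -9 - 4/p
r = 61/25 (r = -(-4 + (-9 - 4/(-5)))/5 = -(-4 + (-9 - 4*(-1/5)))/5 = -(-4 + (-9 + 4/5))/5 = -(-4 - 41/5)/5 = -1/5*(-61/5) = 61/25 ≈ 2.4400)
(-628*r)/B = -628*61/25/40472 = -38308/25*1/40472 = -9577/252950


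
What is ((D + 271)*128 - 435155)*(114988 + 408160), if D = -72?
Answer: -214324842084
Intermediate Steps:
((D + 271)*128 - 435155)*(114988 + 408160) = ((-72 + 271)*128 - 435155)*(114988 + 408160) = (199*128 - 435155)*523148 = (25472 - 435155)*523148 = -409683*523148 = -214324842084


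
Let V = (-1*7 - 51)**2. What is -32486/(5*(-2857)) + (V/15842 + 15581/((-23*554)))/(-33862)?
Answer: 111027908298003269/48821426424961940 ≈ 2.2742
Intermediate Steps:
V = 3364 (V = (-7 - 51)**2 = (-58)**2 = 3364)
-32486/(5*(-2857)) + (V/15842 + 15581/((-23*554)))/(-33862) = -32486/(5*(-2857)) + (3364/15842 + 15581/((-23*554)))/(-33862) = -32486/(-14285) + (3364*(1/15842) + 15581/(-12742))*(-1/33862) = -32486*(-1/14285) + (1682/7921 + 15581*(-1/12742))*(-1/33862) = 32486/14285 + (1682/7921 - 15581/12742)*(-1/33862) = 32486/14285 - 101985057/100929382*(-1/33862) = 32486/14285 + 101985057/3417670733284 = 111027908298003269/48821426424961940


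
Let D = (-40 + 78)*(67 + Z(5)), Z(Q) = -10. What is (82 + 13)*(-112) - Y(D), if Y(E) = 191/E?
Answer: -23046431/2166 ≈ -10640.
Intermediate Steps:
D = 2166 (D = (-40 + 78)*(67 - 10) = 38*57 = 2166)
(82 + 13)*(-112) - Y(D) = (82 + 13)*(-112) - 191/2166 = 95*(-112) - 191/2166 = -10640 - 1*191/2166 = -10640 - 191/2166 = -23046431/2166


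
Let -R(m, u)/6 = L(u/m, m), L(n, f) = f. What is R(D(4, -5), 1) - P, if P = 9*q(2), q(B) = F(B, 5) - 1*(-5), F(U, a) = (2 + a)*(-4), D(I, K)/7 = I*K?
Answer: 1047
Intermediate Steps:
D(I, K) = 7*I*K (D(I, K) = 7*(I*K) = 7*I*K)
F(U, a) = -8 - 4*a
q(B) = -23 (q(B) = (-8 - 4*5) - 1*(-5) = (-8 - 20) + 5 = -28 + 5 = -23)
R(m, u) = -6*m
P = -207 (P = 9*(-23) = -207)
R(D(4, -5), 1) - P = -42*4*(-5) - 1*(-207) = -6*(-140) + 207 = 840 + 207 = 1047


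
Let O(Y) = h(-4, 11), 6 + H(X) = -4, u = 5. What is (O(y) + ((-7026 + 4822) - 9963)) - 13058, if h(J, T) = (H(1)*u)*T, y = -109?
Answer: -25775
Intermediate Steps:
H(X) = -10 (H(X) = -6 - 4 = -10)
h(J, T) = -50*T (h(J, T) = (-10*5)*T = -50*T)
O(Y) = -550 (O(Y) = -50*11 = -550)
(O(y) + ((-7026 + 4822) - 9963)) - 13058 = (-550 + ((-7026 + 4822) - 9963)) - 13058 = (-550 + (-2204 - 9963)) - 13058 = (-550 - 12167) - 13058 = -12717 - 13058 = -25775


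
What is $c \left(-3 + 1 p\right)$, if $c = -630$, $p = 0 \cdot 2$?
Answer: $1890$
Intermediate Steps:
$p = 0$
$c \left(-3 + 1 p\right) = - 630 \left(-3 + 1 \cdot 0\right) = - 630 \left(-3 + 0\right) = \left(-630\right) \left(-3\right) = 1890$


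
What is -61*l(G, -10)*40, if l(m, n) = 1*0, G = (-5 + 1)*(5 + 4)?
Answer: 0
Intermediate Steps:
G = -36 (G = -4*9 = -36)
l(m, n) = 0
-61*l(G, -10)*40 = -61*0*40 = 0*40 = 0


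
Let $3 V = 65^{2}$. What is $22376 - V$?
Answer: $\frac{62903}{3} \approx 20968.0$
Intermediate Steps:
$V = \frac{4225}{3}$ ($V = \frac{65^{2}}{3} = \frac{1}{3} \cdot 4225 = \frac{4225}{3} \approx 1408.3$)
$22376 - V = 22376 - \frac{4225}{3} = \frac{62903}{3}$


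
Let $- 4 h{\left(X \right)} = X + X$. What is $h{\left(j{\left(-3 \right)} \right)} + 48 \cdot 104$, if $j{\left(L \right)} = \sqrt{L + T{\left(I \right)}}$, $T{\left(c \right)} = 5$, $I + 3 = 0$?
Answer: $4992 - \frac{\sqrt{2}}{2} \approx 4991.3$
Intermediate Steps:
$I = -3$ ($I = -3 + 0 = -3$)
$j{\left(L \right)} = \sqrt{5 + L}$ ($j{\left(L \right)} = \sqrt{L + 5} = \sqrt{5 + L}$)
$h{\left(X \right)} = - \frac{X}{2}$ ($h{\left(X \right)} = - \frac{X + X}{4} = - \frac{2 X}{4} = - \frac{X}{2}$)
$h{\left(j{\left(-3 \right)} \right)} + 48 \cdot 104 = - \frac{\sqrt{5 - 3}}{2} + 48 \cdot 104 = - \frac{\sqrt{2}}{2} + 4992 = 4992 - \frac{\sqrt{2}}{2}$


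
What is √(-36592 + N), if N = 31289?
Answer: I*√5303 ≈ 72.822*I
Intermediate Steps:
√(-36592 + N) = √(-36592 + 31289) = √(-5303) = I*√5303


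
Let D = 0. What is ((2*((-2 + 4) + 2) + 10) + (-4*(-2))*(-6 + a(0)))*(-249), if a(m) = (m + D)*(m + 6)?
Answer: 7470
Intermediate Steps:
a(m) = m*(6 + m) (a(m) = (m + 0)*(m + 6) = m*(6 + m))
((2*((-2 + 4) + 2) + 10) + (-4*(-2))*(-6 + a(0)))*(-249) = ((2*((-2 + 4) + 2) + 10) + (-4*(-2))*(-6 + 0*(6 + 0)))*(-249) = ((2*(2 + 2) + 10) + 8*(-6 + 0*6))*(-249) = ((2*4 + 10) + 8*(-6 + 0))*(-249) = ((8 + 10) + 8*(-6))*(-249) = (18 - 48)*(-249) = -30*(-249) = 7470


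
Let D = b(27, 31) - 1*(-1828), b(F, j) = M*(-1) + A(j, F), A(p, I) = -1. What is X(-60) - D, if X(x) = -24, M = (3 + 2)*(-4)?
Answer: -1871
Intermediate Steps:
M = -20 (M = 5*(-4) = -20)
b(F, j) = 19 (b(F, j) = -20*(-1) - 1 = 20 - 1 = 19)
D = 1847 (D = 19 - 1*(-1828) = 19 + 1828 = 1847)
X(-60) - D = -24 - 1*1847 = -24 - 1847 = -1871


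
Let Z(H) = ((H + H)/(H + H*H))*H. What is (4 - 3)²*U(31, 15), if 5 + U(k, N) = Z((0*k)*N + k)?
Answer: -49/16 ≈ -3.0625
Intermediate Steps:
Z(H) = 2*H²/(H + H²) (Z(H) = ((2*H)/(H + H²))*H = (2*H/(H + H²))*H = 2*H²/(H + H²))
U(k, N) = -5 + 2*k/(1 + k) (U(k, N) = -5 + 2*((0*k)*N + k)/(1 + ((0*k)*N + k)) = -5 + 2*(0*N + k)/(1 + (0*N + k)) = -5 + 2*(0 + k)/(1 + (0 + k)) = -5 + 2*k/(1 + k))
(4 - 3)²*U(31, 15) = (4 - 3)²*((-5 - 3*31)/(1 + 31)) = 1²*((-5 - 93)/32) = 1*((1/32)*(-98)) = 1*(-49/16) = -49/16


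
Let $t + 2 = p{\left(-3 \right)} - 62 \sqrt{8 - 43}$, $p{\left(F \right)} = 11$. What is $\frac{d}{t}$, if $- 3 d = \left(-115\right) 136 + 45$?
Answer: $\frac{46785}{134621} + \frac{966890 i \sqrt{35}}{403863} \approx 0.34753 + 14.164 i$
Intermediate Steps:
$d = \frac{15595}{3}$ ($d = - \frac{\left(-115\right) 136 + 45}{3} = - \frac{-15640 + 45}{3} = \left(- \frac{1}{3}\right) \left(-15595\right) = \frac{15595}{3} \approx 5198.3$)
$t = 9 - 62 i \sqrt{35}$ ($t = -2 + \left(11 - 62 \sqrt{8 - 43}\right) = -2 + \left(11 - 62 \sqrt{-35}\right) = -2 + \left(11 - 62 i \sqrt{35}\right) = 9 - 62 i \sqrt{35} \approx 9.0 - 366.8 i$)
$\frac{d}{t} = \frac{15595}{3 \left(9 - 62 i \sqrt{35}\right)}$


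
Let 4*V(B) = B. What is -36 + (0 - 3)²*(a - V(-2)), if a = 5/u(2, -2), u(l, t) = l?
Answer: -9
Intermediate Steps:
V(B) = B/4
a = 5/2 ≈ 2.5000
-36 + (0 - 3)²*(a - V(-2)) = -36 + (0 - 3)²*(5/2 - (-2)/4) = -36 + (-3)²*(5/2 - 1*(-½)) = -36 + 9*(5/2 + ½) = -36 + 9*3 = -36 + 27 = -9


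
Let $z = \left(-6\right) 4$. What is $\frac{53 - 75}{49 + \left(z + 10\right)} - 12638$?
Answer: $- \frac{442352}{35} \approx -12639.0$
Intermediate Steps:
$z = -24$
$\frac{53 - 75}{49 + \left(z + 10\right)} - 12638 = \frac{53 - 75}{49 + \left(-24 + 10\right)} - 12638 = - \frac{22}{49 - 14} - 12638 = - \frac{22}{35} - 12638 = - \frac{442352}{35}$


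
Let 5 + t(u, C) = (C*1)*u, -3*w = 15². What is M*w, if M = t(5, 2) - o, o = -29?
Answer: -2550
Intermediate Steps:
w = -75 (w = -⅓*15² = -⅓*225 = -75)
t(u, C) = -5 + C*u (t(u, C) = -5 + (C*1)*u = -5 + C*u)
M = 34 (M = (-5 + 2*5) - 1*(-29) = (-5 + 10) + 29 = 5 + 29 = 34)
M*w = 34*(-75) = -2550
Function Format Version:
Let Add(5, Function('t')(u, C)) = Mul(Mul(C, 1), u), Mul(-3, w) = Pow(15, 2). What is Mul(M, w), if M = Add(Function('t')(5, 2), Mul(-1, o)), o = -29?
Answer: -2550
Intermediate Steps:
w = -75 (w = Mul(Rational(-1, 3), Pow(15, 2)) = Mul(Rational(-1, 3), 225) = -75)
Function('t')(u, C) = Add(-5, Mul(C, u)) (Function('t')(u, C) = Add(-5, Mul(Mul(C, 1), u)) = Add(-5, Mul(C, u)))
M = 34 (M = Add(Add(-5, Mul(2, 5)), Mul(-1, -29)) = Add(Add(-5, 10), 29) = Add(5, 29) = 34)
Mul(M, w) = Mul(34, -75) = -2550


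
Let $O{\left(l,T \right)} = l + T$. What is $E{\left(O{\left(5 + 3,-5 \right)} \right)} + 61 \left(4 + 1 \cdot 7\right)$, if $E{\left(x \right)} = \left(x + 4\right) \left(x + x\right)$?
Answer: $713$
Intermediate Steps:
$O{\left(l,T \right)} = T + l$
$E{\left(x \right)} = 2 x \left(4 + x\right)$ ($E{\left(x \right)} = \left(4 + x\right) 2 x = 2 x \left(4 + x\right)$)
$E{\left(O{\left(5 + 3,-5 \right)} \right)} + 61 \left(4 + 1 \cdot 7\right) = 2 \left(-5 + \left(5 + 3\right)\right) \left(4 + \left(-5 + \left(5 + 3\right)\right)\right) + 61 \left(4 + 1 \cdot 7\right) = 2 \left(-5 + 8\right) \left(4 + \left(-5 + 8\right)\right) + 61 \left(4 + 7\right) = 2 \cdot 3 \left(4 + 3\right) + 61 \cdot 11 = 2 \cdot 3 \cdot 7 + 671 = 42 + 671 = 713$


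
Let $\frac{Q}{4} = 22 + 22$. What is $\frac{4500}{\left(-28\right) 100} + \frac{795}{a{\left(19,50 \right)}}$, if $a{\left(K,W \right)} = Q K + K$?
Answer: $- \frac{43025}{31388} \approx -1.3707$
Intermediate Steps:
$Q = 176$ ($Q = 4 \left(22 + 22\right) = 4 \cdot 44 = 176$)
$a{\left(K,W \right)} = 177 K$ ($a{\left(K,W \right)} = 176 K + K = 177 K$)
$\frac{4500}{\left(-28\right) 100} + \frac{795}{a{\left(19,50 \right)}} = \frac{4500}{\left(-28\right) 100} + \frac{795}{177 \cdot 19} = \frac{4500}{-2800} + \frac{795}{3363} = 4500 \left(- \frac{1}{2800}\right) + 795 \cdot \frac{1}{3363} = - \frac{45}{28} + \frac{265}{1121} = - \frac{43025}{31388}$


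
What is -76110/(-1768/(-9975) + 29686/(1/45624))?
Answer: -379598625/6755040395084 ≈ -5.6195e-5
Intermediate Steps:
-76110/(-1768/(-9975) + 29686/(1/45624)) = -76110/(-1768*(-1/9975) + 29686/(1/45624)) = -76110/(1768/9975 + 29686*45624) = -76110/(1768/9975 + 1354394064) = -76110/13510080790168/9975 = -76110*9975/13510080790168 = -379598625/6755040395084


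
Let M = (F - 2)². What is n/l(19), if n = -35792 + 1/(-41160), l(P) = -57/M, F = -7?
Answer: 13258788489/260680 ≈ 50862.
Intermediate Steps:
M = 81 (M = (-7 - 2)² = (-9)² = 81)
l(P) = -19/27 (l(P) = -57/81 = -57*1/81 = -19/27)
n = -1473198721/41160 (n = -35792 - 1/41160 = -1473198721/41160 ≈ -35792.)
n/l(19) = -1473198721/(41160*(-19/27)) = -1473198721/41160*(-27/19) = 13258788489/260680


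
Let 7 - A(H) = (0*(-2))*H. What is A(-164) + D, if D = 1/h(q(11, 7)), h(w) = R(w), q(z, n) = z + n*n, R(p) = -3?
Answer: 20/3 ≈ 6.6667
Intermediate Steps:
A(H) = 7 (A(H) = 7 - 0*(-2)*H = 7 - 0*H = 7 - 1*0 = 7 + 0 = 7)
q(z, n) = z + n²
h(w) = -3
D = -⅓ (D = 1/(-3) = -⅓ ≈ -0.33333)
A(-164) + D = 7 - ⅓ = 20/3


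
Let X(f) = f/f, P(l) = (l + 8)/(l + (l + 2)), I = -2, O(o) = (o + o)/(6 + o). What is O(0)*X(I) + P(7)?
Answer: 15/16 ≈ 0.93750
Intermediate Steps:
O(o) = 2*o/(6 + o) (O(o) = (2*o)/(6 + o) = 2*o/(6 + o))
P(l) = (8 + l)/(2 + 2*l) (P(l) = (8 + l)/(l + (2 + l)) = (8 + l)/(2 + 2*l))
X(f) = 1
O(0)*X(I) + P(7) = (2*0/(6 + 0))*1 + (8 + 7)/(2*(1 + 7)) = (2*0/6)*1 + (1/2)*15/8 = (2*0*(1/6))*1 + (1/2)*(1/8)*15 = 0*1 + 15/16 = 0 + 15/16 = 15/16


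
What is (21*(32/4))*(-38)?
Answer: -6384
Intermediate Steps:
(21*(32/4))*(-38) = (21*(32*(¼)))*(-38) = (21*8)*(-38) = 168*(-38) = -6384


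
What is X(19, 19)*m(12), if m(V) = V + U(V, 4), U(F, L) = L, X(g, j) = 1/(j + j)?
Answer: 8/19 ≈ 0.42105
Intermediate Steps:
X(g, j) = 1/(2*j)
m(V) = 4 + V (m(V) = V + 4 = 4 + V)
X(19, 19)*m(12) = ((½)/19)*(4 + 12) = ((½)*(1/19))*16 = (1/38)*16 = 8/19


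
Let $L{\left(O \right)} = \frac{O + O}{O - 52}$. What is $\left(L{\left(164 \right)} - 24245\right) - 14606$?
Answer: $- \frac{543873}{14} \approx -38848.0$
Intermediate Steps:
$L{\left(O \right)} = \frac{2 O}{-52 + O}$
$\left(L{\left(164 \right)} - 24245\right) - 14606 = \left(2 \cdot 164 \frac{1}{-52 + 164} - 24245\right) - 14606 = \left(2 \cdot 164 \cdot \frac{1}{112} - 24245\right) - 14606 = \left(\frac{41}{14} - 24245\right) - 14606 = - \frac{339389}{14} - 14606 = - \frac{543873}{14}$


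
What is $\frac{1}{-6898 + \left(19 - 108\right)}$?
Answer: $- \frac{1}{6987} \approx -0.00014312$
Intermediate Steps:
$\frac{1}{-6898 + \left(19 - 108\right)} = \frac{1}{-6898 - 89} = \frac{1}{-6987} = - \frac{1}{6987}$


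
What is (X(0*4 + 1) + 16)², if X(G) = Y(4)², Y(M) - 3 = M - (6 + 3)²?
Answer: 30162064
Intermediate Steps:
Y(M) = -78 + M (Y(M) = 3 + (M - (6 + 3)²) = 3 + (M - 1*9²) = 3 + (M - 1*81) = 3 + (M - 81) = 3 + (-81 + M) = -78 + M)
X(G) = 5476 (X(G) = (-78 + 4)² = (-74)² = 5476)
(X(0*4 + 1) + 16)² = (5476 + 16)² = 5492² = 30162064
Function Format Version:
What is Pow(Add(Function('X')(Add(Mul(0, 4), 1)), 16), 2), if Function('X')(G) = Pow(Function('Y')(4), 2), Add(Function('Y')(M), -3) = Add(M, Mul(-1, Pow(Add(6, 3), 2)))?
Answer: 30162064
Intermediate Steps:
Function('Y')(M) = Add(-78, M) (Function('Y')(M) = Add(3, Add(M, Mul(-1, Pow(Add(6, 3), 2)))) = Add(3, Add(M, Mul(-1, Pow(9, 2)))) = Add(3, Add(M, Mul(-1, 81))) = Add(3, Add(M, -81)) = Add(3, Add(-81, M)) = Add(-78, M))
Function('X')(G) = 5476 (Function('X')(G) = Pow(Add(-78, 4), 2) = Pow(-74, 2) = 5476)
Pow(Add(Function('X')(Add(Mul(0, 4), 1)), 16), 2) = Pow(Add(5476, 16), 2) = Pow(5492, 2) = 30162064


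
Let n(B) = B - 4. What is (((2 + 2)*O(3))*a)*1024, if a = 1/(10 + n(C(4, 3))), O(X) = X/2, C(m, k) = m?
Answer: 3072/5 ≈ 614.40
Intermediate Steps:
n(B) = -4 + B
O(X) = X/2 (O(X) = X*(½) = X/2)
a = ⅒ (a = 1/(10 + (-4 + 4)) = 1/(10 + 0) = 1/10 = ⅒ ≈ 0.10000)
(((2 + 2)*O(3))*a)*1024 = (((2 + 2)*((½)*3))*(⅒))*1024 = ((4*(3/2))*(⅒))*1024 = (6*(⅒))*1024 = (⅗)*1024 = 3072/5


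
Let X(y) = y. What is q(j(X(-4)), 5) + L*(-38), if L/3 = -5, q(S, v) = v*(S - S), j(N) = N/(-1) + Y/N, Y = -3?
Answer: 570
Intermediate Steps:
j(N) = -N - 3/N (j(N) = N/(-1) - 3/N = N*(-1) - 3/N = -N - 3/N)
q(S, v) = 0 (q(S, v) = v*0 = 0)
L = -15 (L = 3*(-5) = -15)
q(j(X(-4)), 5) + L*(-38) = 0 - 15*(-38) = 0 + 570 = 570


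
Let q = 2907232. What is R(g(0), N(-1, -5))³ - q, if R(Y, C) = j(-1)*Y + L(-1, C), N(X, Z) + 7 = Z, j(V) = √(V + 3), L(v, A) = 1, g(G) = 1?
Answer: -2907225 + 5*√2 ≈ -2.9072e+6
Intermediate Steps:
j(V) = √(3 + V)
N(X, Z) = -7 + Z
R(Y, C) = 1 + Y*√2 (R(Y, C) = √(3 - 1)*Y + 1 = √2*Y + 1 = Y*√2 + 1 = 1 + Y*√2)
R(g(0), N(-1, -5))³ - q = (1 + 1*√2)³ - 1*2907232 = (1 + √2)³ - 2907232 = -2907232 + (1 + √2)³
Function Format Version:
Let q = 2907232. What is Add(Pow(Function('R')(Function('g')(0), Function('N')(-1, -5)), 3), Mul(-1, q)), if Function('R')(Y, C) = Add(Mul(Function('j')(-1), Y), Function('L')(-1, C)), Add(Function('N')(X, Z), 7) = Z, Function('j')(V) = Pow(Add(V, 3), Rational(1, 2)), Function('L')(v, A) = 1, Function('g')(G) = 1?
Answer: Add(-2907225, Mul(5, Pow(2, Rational(1, 2)))) ≈ -2.9072e+6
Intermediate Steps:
Function('j')(V) = Pow(Add(3, V), Rational(1, 2))
Function('N')(X, Z) = Add(-7, Z)
Function('R')(Y, C) = Add(1, Mul(Y, Pow(2, Rational(1, 2)))) (Function('R')(Y, C) = Add(Mul(Pow(Add(3, -1), Rational(1, 2)), Y), 1) = Add(Mul(Pow(2, Rational(1, 2)), Y), 1) = Add(Mul(Y, Pow(2, Rational(1, 2))), 1) = Add(1, Mul(Y, Pow(2, Rational(1, 2)))))
Add(Pow(Function('R')(Function('g')(0), Function('N')(-1, -5)), 3), Mul(-1, q)) = Add(Pow(Add(1, Mul(1, Pow(2, Rational(1, 2)))), 3), Mul(-1, 2907232)) = Add(Pow(Add(1, Pow(2, Rational(1, 2))), 3), -2907232) = Add(-2907232, Pow(Add(1, Pow(2, Rational(1, 2))), 3))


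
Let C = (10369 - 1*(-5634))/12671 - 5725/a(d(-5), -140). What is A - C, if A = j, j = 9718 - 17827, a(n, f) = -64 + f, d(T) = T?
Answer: -21036630443/2584884 ≈ -8138.3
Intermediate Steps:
j = -8109
A = -8109
C = 75806087/2584884 (C = (10369 - 1*(-5634))/12671 - 5725/(-64 - 140) = (10369 + 5634)*(1/12671) - 5725/(-204) = 16003*(1/12671) - 5725*(-1/204) = 16003/12671 + 5725/204 = 75806087/2584884 ≈ 29.327)
A - C = -8109 - 1*75806087/2584884 = -8109 - 75806087/2584884 = -21036630443/2584884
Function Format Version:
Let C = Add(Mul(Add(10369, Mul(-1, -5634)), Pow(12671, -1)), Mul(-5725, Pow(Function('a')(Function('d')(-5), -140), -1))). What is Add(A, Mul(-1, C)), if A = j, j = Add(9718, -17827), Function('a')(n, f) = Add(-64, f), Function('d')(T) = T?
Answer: Rational(-21036630443, 2584884) ≈ -8138.3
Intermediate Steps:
j = -8109
A = -8109
C = Rational(75806087, 2584884) (C = Add(Mul(Add(10369, Mul(-1, -5634)), Pow(12671, -1)), Mul(-5725, Pow(Add(-64, -140), -1))) = Add(Mul(Add(10369, 5634), Rational(1, 12671)), Mul(-5725, Pow(-204, -1))) = Add(Mul(16003, Rational(1, 12671)), Mul(-5725, Rational(-1, 204))) = Add(Rational(16003, 12671), Rational(5725, 204)) = Rational(75806087, 2584884) ≈ 29.327)
Add(A, Mul(-1, C)) = Add(-8109, Mul(-1, Rational(75806087, 2584884))) = Add(-8109, Rational(-75806087, 2584884)) = Rational(-21036630443, 2584884)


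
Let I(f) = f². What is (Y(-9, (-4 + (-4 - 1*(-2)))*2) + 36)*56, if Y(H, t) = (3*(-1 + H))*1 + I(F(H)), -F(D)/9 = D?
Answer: 367752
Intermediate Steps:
F(D) = -9*D
Y(H, t) = -3 + 3*H + 81*H² (Y(H, t) = (3*(-1 + H))*1 + (-9*H)² = (-3 + 3*H)*1 + 81*H² = (-3 + 3*H) + 81*H² = -3 + 3*H + 81*H²)
(Y(-9, (-4 + (-4 - 1*(-2)))*2) + 36)*56 = ((-3 + 3*(-9) + 81*(-9)²) + 36)*56 = ((-3 - 27 + 81*81) + 36)*56 = ((-3 - 27 + 6561) + 36)*56 = (6531 + 36)*56 = 6567*56 = 367752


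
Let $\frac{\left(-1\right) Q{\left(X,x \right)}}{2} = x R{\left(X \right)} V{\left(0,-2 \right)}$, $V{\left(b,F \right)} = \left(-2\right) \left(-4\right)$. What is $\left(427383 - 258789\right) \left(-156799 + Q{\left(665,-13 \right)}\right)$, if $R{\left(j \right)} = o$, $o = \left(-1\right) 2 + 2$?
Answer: $-26435370606$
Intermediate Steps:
$o = 0$ ($o = -2 + 2 = 0$)
$R{\left(j \right)} = 0$
$V{\left(b,F \right)} = 8$
$Q{\left(X,x \right)} = 0$ ($Q{\left(X,x \right)} = - 2 x 0 \cdot 8 = - 2 \cdot 0 \cdot 8 = \left(-2\right) 0 = 0$)
$\left(427383 - 258789\right) \left(-156799 + Q{\left(665,-13 \right)}\right) = \left(427383 - 258789\right) \left(-156799 + 0\right) = 168594 \left(-156799\right) = -26435370606$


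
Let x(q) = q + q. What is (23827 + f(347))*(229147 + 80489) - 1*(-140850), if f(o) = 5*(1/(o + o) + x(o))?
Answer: 2932940109564/347 ≈ 8.4523e+9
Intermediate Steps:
x(q) = 2*q
f(o) = 10*o + 5/(2*o) (f(o) = 5*(1/(o + o) + 2*o) = 5*(1/(2*o) + 2*o) = 10*o + 5/(2*o))
(23827 + f(347))*(229147 + 80489) - 1*(-140850) = (23827 + (10*347 + (5/2)/347))*(229147 + 80489) - 1*(-140850) = (23827 + (3470 + (5/2)*(1/347)))*309636 + 140850 = (23827 + (3470 + 5/694))*309636 + 140850 = (23827 + 2408185/694)*309636 + 140850 = (18944123/694)*309636 + 140850 = 2932891234614/347 + 140850 = 2932940109564/347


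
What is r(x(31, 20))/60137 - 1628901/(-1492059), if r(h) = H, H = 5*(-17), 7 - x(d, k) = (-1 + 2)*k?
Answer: 32610131474/29909317361 ≈ 1.0903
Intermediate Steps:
x(d, k) = 7 - k (x(d, k) = 7 - (-1 + 2)*k = 7 - k)
H = -85
r(h) = -85
r(x(31, 20))/60137 - 1628901/(-1492059) = -85/60137 - 1628901/(-1492059) = -85*1/60137 - 1628901*(-1/1492059) = -85/60137 + 542967/497353 = 32610131474/29909317361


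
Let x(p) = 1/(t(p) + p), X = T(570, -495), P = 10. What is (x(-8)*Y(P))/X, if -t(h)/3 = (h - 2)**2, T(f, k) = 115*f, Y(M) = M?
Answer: -1/2018940 ≈ -4.9531e-7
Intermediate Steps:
X = 65550 (X = 115*570 = 65550)
t(h) = -3*(-2 + h)**2 (t(h) = -3*(h - 2)**2 = -3*(-2 + h)**2)
x(p) = 1/(p - 3*(-2 + p)**2) (x(p) = 1/(-3*(-2 + p)**2 + p) = 1/(p - 3*(-2 + p)**2))
(x(-8)*Y(P))/X = (10/(-8 - 3*(-2 - 8)**2))/65550 = (10/(-8 - 3*(-10)**2))*(1/65550) = (10/(-8 - 3*100))*(1/65550) = (10/(-8 - 300))*(1/65550) = (10/(-308))*(1/65550) = -1/308*10*(1/65550) = -5/154*1/65550 = -1/2018940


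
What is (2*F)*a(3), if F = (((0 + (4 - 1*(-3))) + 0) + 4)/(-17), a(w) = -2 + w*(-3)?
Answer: 242/17 ≈ 14.235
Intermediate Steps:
a(w) = -2 - 3*w
F = -11/17 (F = (((0 + (4 + 3)) + 0) + 4)*(-1/17) = (((0 + 7) + 0) + 4)*(-1/17) = ((7 + 0) + 4)*(-1/17) = (7 + 4)*(-1/17) = 11*(-1/17) = -11/17 ≈ -0.64706)
(2*F)*a(3) = (2*(-11/17))*(-2 - 3*3) = -22*(-2 - 9)/17 = -22/17*(-11) = 242/17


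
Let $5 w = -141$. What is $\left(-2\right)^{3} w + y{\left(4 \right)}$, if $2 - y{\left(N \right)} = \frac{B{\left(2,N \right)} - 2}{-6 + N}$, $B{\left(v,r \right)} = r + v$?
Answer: $\frac{1148}{5} \approx 229.6$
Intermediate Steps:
$w = - \frac{141}{5}$ ($w = \frac{1}{5} \left(-141\right) = - \frac{141}{5} \approx -28.2$)
$y{\left(N \right)} = 2 - \frac{N}{-6 + N}$ ($y{\left(N \right)} = 2 - \frac{\left(N + 2\right) - 2}{-6 + N} = 2 - \frac{\left(2 + N\right) - 2}{-6 + N} = 2 - \frac{N}{-6 + N}$)
$\left(-2\right)^{3} w + y{\left(4 \right)} = \left(-2\right)^{3} \left(- \frac{141}{5}\right) + \frac{-12 + 4}{-6 + 4} = \left(-8\right) \left(- \frac{141}{5}\right) + \frac{1}{-2} \left(-8\right) = \frac{1128}{5} - -4 = \frac{1128}{5} + 4 = \frac{1148}{5}$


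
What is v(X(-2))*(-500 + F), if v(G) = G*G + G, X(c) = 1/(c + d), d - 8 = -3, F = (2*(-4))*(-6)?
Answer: -1808/9 ≈ -200.89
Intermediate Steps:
F = 48 (F = -8*(-6) = 48)
d = 5 (d = 8 - 3 = 5)
X(c) = 1/(5 + c) (X(c) = 1/(c + 5) = 1/(5 + c))
v(G) = G + G² (v(G) = G² + G = G + G²)
v(X(-2))*(-500 + F) = ((1 + 1/(5 - 2))/(5 - 2))*(-500 + 48) = ((1 + 1/3)/3)*(-452) = ((1 + ⅓)/3)*(-452) = ((⅓)*(4/3))*(-452) = (4/9)*(-452) = -1808/9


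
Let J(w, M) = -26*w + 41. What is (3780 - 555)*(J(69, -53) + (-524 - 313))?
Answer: -8352750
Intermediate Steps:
J(w, M) = 41 - 26*w
(3780 - 555)*(J(69, -53) + (-524 - 313)) = (3780 - 555)*((41 - 26*69) + (-524 - 313)) = 3225*((41 - 1794) - 837) = 3225*(-1753 - 837) = 3225*(-2590) = -8352750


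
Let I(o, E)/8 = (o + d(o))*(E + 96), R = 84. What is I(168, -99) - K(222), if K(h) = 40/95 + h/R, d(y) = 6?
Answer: -1111631/266 ≈ -4179.1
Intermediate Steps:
K(h) = 8/19 + h/84 (K(h) = 40/95 + h/84 = 40*(1/95) + h*(1/84) = 8/19 + h/84)
I(o, E) = 8*(6 + o)*(96 + E) (I(o, E) = 8*((o + 6)*(E + 96)) = 8*((6 + o)*(96 + E)) = 8*(6 + o)*(96 + E))
I(168, -99) - K(222) = (4608 + 48*(-99) + 768*168 + 8*(-99)*168) - (8/19 + (1/84)*222) = (4608 - 4752 + 129024 - 133056) - (8/19 + 37/14) = -4176 - 1*815/266 = -4176 - 815/266 = -1111631/266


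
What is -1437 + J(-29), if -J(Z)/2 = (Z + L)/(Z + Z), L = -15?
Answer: -41717/29 ≈ -1438.5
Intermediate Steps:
J(Z) = -(-15 + Z)/Z (J(Z) = -2*(Z - 15)/(Z + Z) = -2*(-15 + Z)/(2*Z) = -2*(-15 + Z)*1/(2*Z) = -(-15 + Z)/Z)
-1437 + J(-29) = -1437 + (15 - 1*(-29))/(-29) = -1437 - (15 + 29)/29 = -1437 - 1/29*44 = -1437 - 44/29 = -41717/29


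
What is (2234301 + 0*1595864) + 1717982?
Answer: 3952283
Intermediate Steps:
(2234301 + 0*1595864) + 1717982 = (2234301 + 0) + 1717982 = 2234301 + 1717982 = 3952283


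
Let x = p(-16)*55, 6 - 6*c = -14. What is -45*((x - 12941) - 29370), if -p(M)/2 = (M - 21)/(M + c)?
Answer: 36450630/19 ≈ 1.9185e+6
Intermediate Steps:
c = 10/3 (c = 1 - 1/6*(-14) = 1 + 7/3 = 10/3 ≈ 3.3333)
p(M) = -2*(-21 + M)/(10/3 + M) (p(M) = -2*(M - 21)/(M + 10/3) = -2*(-21 + M)/(10/3 + M))
x = -6105/19 (x = (6*(21 - 1*(-16))/(10 + 3*(-16)))*55 = (6*(21 + 16)/(10 - 48))*55 = (6*37/(-38))*55 = (6*(-1/38)*37)*55 = -111/19*55 = -6105/19 ≈ -321.32)
-45*((x - 12941) - 29370) = -45*((-6105/19 - 12941) - 29370) = -45*(-251984/19 - 29370) = -45*(-810014/19) = 36450630/19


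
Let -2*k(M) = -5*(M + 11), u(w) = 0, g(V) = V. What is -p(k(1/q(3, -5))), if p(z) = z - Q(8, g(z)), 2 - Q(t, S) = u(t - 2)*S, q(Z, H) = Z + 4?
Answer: -181/7 ≈ -25.857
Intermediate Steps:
q(Z, H) = 4 + Z
Q(t, S) = 2 (Q(t, S) = 2 - 0*S = 2 - 1*0 = 2 + 0 = 2)
k(M) = 55/2 + 5*M/2 (k(M) = -(-5)*(M + 11)/2 = -(-5)*(11 + M)/2 = -(-55 - 5*M)/2 = 55/2 + 5*M/2)
p(z) = -2 + z (p(z) = z - 1*2 = z - 2 = -2 + z)
-p(k(1/q(3, -5))) = -(-2 + (55/2 + 5/(2*(4 + 3)))) = -(-2 + (55/2 + (5/2)/7)) = -(-2 + (55/2 + (5/2)*(1/7))) = -(-2 + (55/2 + 5/14)) = -(-2 + 195/7) = -1*181/7 = -181/7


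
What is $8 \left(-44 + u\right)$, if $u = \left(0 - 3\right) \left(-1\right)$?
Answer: $-328$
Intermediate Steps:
$u = 3$ ($u = \left(-3\right) \left(-1\right) = 3$)
$8 \left(-44 + u\right) = 8 \left(-44 + 3\right) = 8 \left(-41\right) = -328$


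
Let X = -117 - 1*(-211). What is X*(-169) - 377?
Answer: -16263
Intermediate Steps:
X = 94 (X = -117 + 211 = 94)
X*(-169) - 377 = 94*(-169) - 377 = -15886 - 377 = -16263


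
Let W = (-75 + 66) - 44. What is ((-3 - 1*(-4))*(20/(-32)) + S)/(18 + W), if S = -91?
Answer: 733/280 ≈ 2.6179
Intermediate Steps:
W = -53 (W = -9 - 44 = -53)
((-3 - 1*(-4))*(20/(-32)) + S)/(18 + W) = ((-3 - 1*(-4))*(20/(-32)) - 91)/(18 - 53) = ((-3 + 4)*(20*(-1/32)) - 91)/(-35) = (1*(-5/8) - 91)*(-1/35) = (-5/8 - 91)*(-1/35) = -733/8*(-1/35) = 733/280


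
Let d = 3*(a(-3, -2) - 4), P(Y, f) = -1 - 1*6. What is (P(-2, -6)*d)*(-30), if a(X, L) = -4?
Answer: -5040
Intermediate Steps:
P(Y, f) = -7 (P(Y, f) = -1 - 6 = -7)
d = -24 (d = 3*(-4 - 4) = 3*(-8) = -24)
(P(-2, -6)*d)*(-30) = -7*(-24)*(-30) = 168*(-30) = -5040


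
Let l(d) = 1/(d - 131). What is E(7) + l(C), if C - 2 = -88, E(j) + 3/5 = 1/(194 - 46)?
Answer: -96003/160580 ≈ -0.59785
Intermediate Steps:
E(j) = -439/740 (E(j) = -⅗ + 1/(194 - 46) = -⅗ + 1/148 = -439/740)
C = -86 (C = 2 - 88 = -86)
l(d) = 1/(-131 + d)
E(7) + l(C) = -439/740 + 1/(-131 - 86) = -439/740 + 1/(-217) = -439/740 - 1/217 = -96003/160580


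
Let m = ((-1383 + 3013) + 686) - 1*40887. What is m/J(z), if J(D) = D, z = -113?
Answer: 38571/113 ≈ 341.34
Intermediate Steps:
m = -38571 (m = (1630 + 686) - 40887 = 2316 - 40887 = -38571)
m/J(z) = -38571/(-113) = -38571*(-1/113) = 38571/113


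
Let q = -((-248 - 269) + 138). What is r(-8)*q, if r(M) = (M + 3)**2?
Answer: 9475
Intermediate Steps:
r(M) = (3 + M)**2
q = 379 (q = -(-517 + 138) = -1*(-379) = 379)
r(-8)*q = (3 - 8)**2*379 = (-5)**2*379 = 25*379 = 9475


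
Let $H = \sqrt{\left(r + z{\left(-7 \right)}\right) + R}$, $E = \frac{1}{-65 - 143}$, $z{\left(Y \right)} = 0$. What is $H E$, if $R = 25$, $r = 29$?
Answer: $- \frac{3 \sqrt{6}}{208} \approx -0.035329$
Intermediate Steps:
$E = - \frac{1}{208}$ ($E = \frac{1}{-208} = - \frac{1}{208} \approx -0.0048077$)
$H = 3 \sqrt{6}$ ($H = \sqrt{\left(29 + 0\right) + 25} = \sqrt{29 + 25} = \sqrt{54} = 3 \sqrt{6} \approx 7.3485$)
$H E = 3 \sqrt{6} \left(- \frac{1}{208}\right) = - \frac{3 \sqrt{6}}{208}$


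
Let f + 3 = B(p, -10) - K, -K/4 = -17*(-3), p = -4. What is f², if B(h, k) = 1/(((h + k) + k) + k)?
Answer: 46689889/1156 ≈ 40389.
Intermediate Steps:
B(h, k) = 1/(h + 3*k) (B(h, k) = 1/((h + 2*k) + k) = 1/(h + 3*k))
K = -204 (K = -(-68)*(-3) = -4*51 = -204)
f = 6833/34 (f = -3 + (1/(-4 + 3*(-10)) - 1*(-204)) = -3 + (1/(-4 - 30) + 204) = -3 + (1/(-34) + 204) = -3 + (-1/34 + 204) = -3 + 6935/34 = 6833/34 ≈ 200.97)
f² = (6833/34)² = 46689889/1156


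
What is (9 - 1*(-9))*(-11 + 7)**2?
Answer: 288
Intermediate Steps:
(9 - 1*(-9))*(-11 + 7)**2 = (9 + 9)*(-4)**2 = 18*16 = 288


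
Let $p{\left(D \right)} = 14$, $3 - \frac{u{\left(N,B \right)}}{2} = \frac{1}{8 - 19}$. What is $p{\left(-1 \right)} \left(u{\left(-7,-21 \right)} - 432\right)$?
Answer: $- \frac{65576}{11} \approx -5961.5$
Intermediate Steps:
$u{\left(N,B \right)} = \frac{68}{11}$ ($u{\left(N,B \right)} = 6 - \frac{2}{8 - 19} = 6 - \frac{2}{-11} = 6 - - \frac{2}{11} = 6 + \frac{2}{11} = \frac{68}{11}$)
$p{\left(-1 \right)} \left(u{\left(-7,-21 \right)} - 432\right) = 14 \left(\frac{68}{11} - 432\right) = 14 \left(- \frac{4684}{11}\right) = - \frac{65576}{11}$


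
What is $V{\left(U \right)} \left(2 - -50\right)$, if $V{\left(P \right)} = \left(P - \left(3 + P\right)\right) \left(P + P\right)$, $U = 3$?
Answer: $-936$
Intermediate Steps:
$V{\left(P \right)} = - 6 P$ ($V{\left(P \right)} = - 3 \cdot 2 P = - 6 P$)
$V{\left(U \right)} \left(2 - -50\right) = \left(-6\right) 3 \left(2 - -50\right) = - 18 \left(2 + 50\right) = \left(-18\right) 52 = -936$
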